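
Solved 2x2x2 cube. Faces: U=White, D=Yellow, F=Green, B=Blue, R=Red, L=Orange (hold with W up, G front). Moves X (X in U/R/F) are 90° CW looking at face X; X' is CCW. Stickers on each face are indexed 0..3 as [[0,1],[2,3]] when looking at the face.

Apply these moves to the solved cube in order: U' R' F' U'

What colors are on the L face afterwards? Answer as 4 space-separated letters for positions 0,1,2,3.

After move 1 (U'): U=WWWW F=OOGG R=GGRR B=RRBB L=BBOO
After move 2 (R'): R=GRGR U=WBWR F=OWGW D=YOYG B=YRYB
After move 3 (F'): F=WWOG U=WBGG R=ORYR D=BOYG L=BROW
After move 4 (U'): U=BGWG F=BROG R=WWYR B=ORYB L=YROW
Query: L face = YROW

Answer: Y R O W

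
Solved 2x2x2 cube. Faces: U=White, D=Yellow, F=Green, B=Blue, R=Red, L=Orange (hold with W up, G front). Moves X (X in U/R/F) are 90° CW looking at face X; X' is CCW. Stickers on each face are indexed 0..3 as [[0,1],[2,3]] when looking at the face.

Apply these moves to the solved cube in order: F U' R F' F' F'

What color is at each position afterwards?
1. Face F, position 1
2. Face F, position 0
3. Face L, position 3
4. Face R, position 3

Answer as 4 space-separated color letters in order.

Answer: O G B G

Derivation:
After move 1 (F): F=GGGG U=WWOO R=WRWR D=RRYY L=OYOY
After move 2 (U'): U=WOWO F=OYGG R=GGWR B=WRBB L=BBOY
After move 3 (R): R=WGRG U=WYWG F=ORGY D=RBYW B=OROB
After move 4 (F'): F=RYOG U=WYWR R=BGRG D=BYYW L=BGOW
After move 5 (F'): F=YGRO U=WYBR R=YGBG D=GWYW L=BROW
After move 6 (F'): F=GOYR U=WYYB R=WGGG D=RWYW L=BROB
Query 1: F[1] = O
Query 2: F[0] = G
Query 3: L[3] = B
Query 4: R[3] = G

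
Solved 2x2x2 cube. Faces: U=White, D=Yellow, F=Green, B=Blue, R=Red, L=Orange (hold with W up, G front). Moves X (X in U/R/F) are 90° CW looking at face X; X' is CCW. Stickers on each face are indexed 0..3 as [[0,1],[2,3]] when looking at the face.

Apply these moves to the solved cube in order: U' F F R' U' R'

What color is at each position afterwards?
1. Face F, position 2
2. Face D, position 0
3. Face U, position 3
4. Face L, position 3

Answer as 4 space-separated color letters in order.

Answer: O W G G

Derivation:
After move 1 (U'): U=WWWW F=OOGG R=GGRR B=RRBB L=BBOO
After move 2 (F): F=GOGO U=WWOB R=WGWR D=RGYY L=BYOY
After move 3 (F): F=GGOO U=WWYY R=OGBR D=WWYY L=BROG
After move 4 (R'): R=GROB U=WBYR F=GWOY D=WGYO B=YRWB
After move 5 (U'): U=BRWY F=BROY R=GWOB B=GRWB L=YROG
After move 6 (R'): R=WBGO U=BWWG F=BROY D=WRYY B=ORGB
Query 1: F[2] = O
Query 2: D[0] = W
Query 3: U[3] = G
Query 4: L[3] = G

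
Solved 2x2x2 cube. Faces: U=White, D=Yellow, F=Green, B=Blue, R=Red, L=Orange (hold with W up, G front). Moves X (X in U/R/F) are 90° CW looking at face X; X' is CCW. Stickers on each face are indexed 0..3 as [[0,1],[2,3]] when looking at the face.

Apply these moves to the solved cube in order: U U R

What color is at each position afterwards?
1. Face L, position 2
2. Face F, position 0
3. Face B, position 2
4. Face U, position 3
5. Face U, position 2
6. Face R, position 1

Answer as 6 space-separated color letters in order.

After move 1 (U): U=WWWW F=RRGG R=BBRR B=OOBB L=GGOO
After move 2 (U): U=WWWW F=BBGG R=OORR B=GGBB L=RROO
After move 3 (R): R=RORO U=WBWG F=BYGY D=YBYG B=WGWB
Query 1: L[2] = O
Query 2: F[0] = B
Query 3: B[2] = W
Query 4: U[3] = G
Query 5: U[2] = W
Query 6: R[1] = O

Answer: O B W G W O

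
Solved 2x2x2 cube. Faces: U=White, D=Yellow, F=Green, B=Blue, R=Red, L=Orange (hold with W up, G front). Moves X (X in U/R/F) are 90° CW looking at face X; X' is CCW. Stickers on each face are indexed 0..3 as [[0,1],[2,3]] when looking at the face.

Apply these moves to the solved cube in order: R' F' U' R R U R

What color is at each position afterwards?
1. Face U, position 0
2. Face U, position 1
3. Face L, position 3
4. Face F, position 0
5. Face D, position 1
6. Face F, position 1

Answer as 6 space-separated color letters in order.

After move 1 (R'): R=RRRR U=WBWB F=GWGW D=YGYG B=YBYB
After move 2 (F'): F=WWGG U=WBRR R=GRYR D=OOYG L=OBOW
After move 3 (U'): U=BRWR F=OBGG R=WWYR B=GRYB L=YBOW
After move 4 (R): R=YWRW U=BBWG F=OOGG D=OYYG B=RRRB
After move 5 (R): R=RYWW U=BOWG F=OYGG D=ORYR B=GRBB
After move 6 (U): U=WBGO F=RYGG R=GRWW B=YBBB L=OYOW
After move 7 (R): R=WGWR U=WYGG F=RRGR D=OBYY B=OBBB
Query 1: U[0] = W
Query 2: U[1] = Y
Query 3: L[3] = W
Query 4: F[0] = R
Query 5: D[1] = B
Query 6: F[1] = R

Answer: W Y W R B R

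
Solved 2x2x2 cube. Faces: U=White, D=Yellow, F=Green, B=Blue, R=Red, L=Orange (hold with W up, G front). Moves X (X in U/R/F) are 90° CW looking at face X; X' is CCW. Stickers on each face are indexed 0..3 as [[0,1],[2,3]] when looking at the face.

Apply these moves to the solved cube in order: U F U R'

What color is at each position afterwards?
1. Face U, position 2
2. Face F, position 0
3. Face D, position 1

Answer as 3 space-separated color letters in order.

Answer: G W B

Derivation:
After move 1 (U): U=WWWW F=RRGG R=BBRR B=OOBB L=GGOO
After move 2 (F): F=GRGR U=WWOG R=WBWR D=RBYY L=GYOY
After move 3 (U): U=OWGW F=WBGR R=OOWR B=GYBB L=GROY
After move 4 (R'): R=OROW U=OBGG F=WWGW D=RBYR B=YYBB
Query 1: U[2] = G
Query 2: F[0] = W
Query 3: D[1] = B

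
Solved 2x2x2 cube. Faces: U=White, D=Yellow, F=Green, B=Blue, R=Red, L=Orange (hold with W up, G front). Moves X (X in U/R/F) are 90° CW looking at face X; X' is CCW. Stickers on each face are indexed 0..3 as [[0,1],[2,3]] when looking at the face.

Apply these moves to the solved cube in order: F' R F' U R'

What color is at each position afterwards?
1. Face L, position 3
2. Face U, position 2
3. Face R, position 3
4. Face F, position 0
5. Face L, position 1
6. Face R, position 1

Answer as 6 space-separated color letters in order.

Answer: R R O B Y R

Derivation:
After move 1 (F'): F=GGGG U=WWRR R=YRYR D=OOYY L=OWOW
After move 2 (R): R=YYRR U=WGRG F=GOGY D=OBYB B=RBWB
After move 3 (F'): F=OYGG U=WGYR R=BYOR D=WWYB L=OGOR
After move 4 (U): U=YWRG F=BYGG R=RBOR B=OGWB L=OYOR
After move 5 (R'): R=BRRO U=YWRO F=BWGG D=WYYG B=BGWB
Query 1: L[3] = R
Query 2: U[2] = R
Query 3: R[3] = O
Query 4: F[0] = B
Query 5: L[1] = Y
Query 6: R[1] = R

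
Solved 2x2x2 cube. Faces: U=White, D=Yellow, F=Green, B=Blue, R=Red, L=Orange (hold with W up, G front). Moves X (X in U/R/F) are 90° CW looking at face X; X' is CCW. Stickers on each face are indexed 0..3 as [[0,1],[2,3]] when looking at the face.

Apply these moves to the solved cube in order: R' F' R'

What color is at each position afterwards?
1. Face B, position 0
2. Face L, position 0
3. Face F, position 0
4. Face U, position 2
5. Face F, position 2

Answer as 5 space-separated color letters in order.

After move 1 (R'): R=RRRR U=WBWB F=GWGW D=YGYG B=YBYB
After move 2 (F'): F=WWGG U=WBRR R=GRYR D=OOYG L=OBOW
After move 3 (R'): R=RRGY U=WYRY F=WBGR D=OWYG B=GBOB
Query 1: B[0] = G
Query 2: L[0] = O
Query 3: F[0] = W
Query 4: U[2] = R
Query 5: F[2] = G

Answer: G O W R G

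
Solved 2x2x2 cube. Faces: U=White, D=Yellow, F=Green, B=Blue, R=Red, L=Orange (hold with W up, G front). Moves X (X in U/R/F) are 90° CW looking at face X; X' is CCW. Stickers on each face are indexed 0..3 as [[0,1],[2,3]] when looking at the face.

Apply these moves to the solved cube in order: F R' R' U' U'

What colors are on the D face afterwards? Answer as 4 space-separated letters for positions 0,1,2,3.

After move 1 (F): F=GGGG U=WWOO R=WRWR D=RRYY L=OYOY
After move 2 (R'): R=RRWW U=WBOB F=GWGO D=RGYG B=YBRB
After move 3 (R'): R=RWRW U=WROY F=GBGB D=RWYO B=GBGB
After move 4 (U'): U=RYWO F=OYGB R=GBRW B=RWGB L=GBOY
After move 5 (U'): U=YORW F=GBGB R=OYRW B=GBGB L=RWOY
Query: D face = RWYO

Answer: R W Y O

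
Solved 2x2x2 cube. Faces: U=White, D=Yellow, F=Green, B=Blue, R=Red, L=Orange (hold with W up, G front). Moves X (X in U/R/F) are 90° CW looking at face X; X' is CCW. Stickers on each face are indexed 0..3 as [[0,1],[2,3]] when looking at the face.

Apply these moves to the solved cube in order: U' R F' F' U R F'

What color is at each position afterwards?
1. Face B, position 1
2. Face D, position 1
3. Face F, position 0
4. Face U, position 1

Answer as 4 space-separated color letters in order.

After move 1 (U'): U=WWWW F=OOGG R=GGRR B=RRBB L=BBOO
After move 2 (R): R=RGRG U=WOWG F=OYGY D=YBYR B=WRWB
After move 3 (F'): F=YYOG U=WORR R=BGYG D=BOYR L=BGOW
After move 4 (F'): F=YGYO U=WOBY R=OGBG D=GWYR L=BROR
After move 5 (U): U=BWYO F=OGYO R=WRBG B=BRWB L=YGOR
After move 6 (R): R=BWGR U=BGYO F=OWYR D=GWYB B=ORWB
After move 7 (F'): F=WROY U=BGBG R=WWGR D=GRYB L=YOOY
Query 1: B[1] = R
Query 2: D[1] = R
Query 3: F[0] = W
Query 4: U[1] = G

Answer: R R W G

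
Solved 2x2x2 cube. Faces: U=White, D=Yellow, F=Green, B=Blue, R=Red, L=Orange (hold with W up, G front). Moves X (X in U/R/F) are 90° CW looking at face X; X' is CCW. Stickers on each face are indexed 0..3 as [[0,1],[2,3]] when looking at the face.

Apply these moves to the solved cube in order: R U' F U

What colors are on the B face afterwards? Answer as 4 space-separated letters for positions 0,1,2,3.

Answer: W Y W B

Derivation:
After move 1 (R): R=RRRR U=WGWG F=GYGY D=YBYB B=WBWB
After move 2 (U'): U=GGWW F=OOGY R=GYRR B=RRWB L=WBOO
After move 3 (F): F=GOYO U=GGOB R=WYWR D=RGYB L=WYOB
After move 4 (U): U=OGBG F=WYYO R=RRWR B=WYWB L=GOOB
Query: B face = WYWB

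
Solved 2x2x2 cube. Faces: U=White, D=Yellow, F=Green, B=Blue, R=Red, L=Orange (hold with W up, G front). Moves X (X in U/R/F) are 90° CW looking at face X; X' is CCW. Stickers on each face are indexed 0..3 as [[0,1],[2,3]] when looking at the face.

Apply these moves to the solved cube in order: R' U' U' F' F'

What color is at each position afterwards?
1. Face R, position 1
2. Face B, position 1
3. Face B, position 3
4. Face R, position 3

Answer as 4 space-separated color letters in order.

After move 1 (R'): R=RRRR U=WBWB F=GWGW D=YGYG B=YBYB
After move 2 (U'): U=BBWW F=OOGW R=GWRR B=RRYB L=YBOO
After move 3 (U'): U=BWBW F=YBGW R=OORR B=GWYB L=RROO
After move 4 (F'): F=BWYG U=BWOR R=GOYR D=ROYG L=RWOB
After move 5 (F'): F=WGBY U=BWGY R=OORR D=WBYG L=RROO
Query 1: R[1] = O
Query 2: B[1] = W
Query 3: B[3] = B
Query 4: R[3] = R

Answer: O W B R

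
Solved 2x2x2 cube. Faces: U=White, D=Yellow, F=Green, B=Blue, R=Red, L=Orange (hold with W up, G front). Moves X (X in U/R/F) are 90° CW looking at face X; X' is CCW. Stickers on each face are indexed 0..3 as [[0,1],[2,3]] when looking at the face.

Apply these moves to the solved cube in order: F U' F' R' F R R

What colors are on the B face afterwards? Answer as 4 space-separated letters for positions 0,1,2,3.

Answer: O R Y B

Derivation:
After move 1 (F): F=GGGG U=WWOO R=WRWR D=RRYY L=OYOY
After move 2 (U'): U=WOWO F=OYGG R=GGWR B=WRBB L=BBOY
After move 3 (F'): F=YGOG U=WOGW R=RGRR D=BYYY L=BOOW
After move 4 (R'): R=GRRR U=WBGW F=YOOW D=BGYG B=YRYB
After move 5 (F): F=OYWO U=WBWO R=GRWR D=RGYG L=BBOG
After move 6 (R): R=WGRR U=WYWO F=OGWG D=RYYY B=ORBB
After move 7 (R): R=RWRG U=WGWG F=OYWY D=RBYO B=ORYB
Query: B face = ORYB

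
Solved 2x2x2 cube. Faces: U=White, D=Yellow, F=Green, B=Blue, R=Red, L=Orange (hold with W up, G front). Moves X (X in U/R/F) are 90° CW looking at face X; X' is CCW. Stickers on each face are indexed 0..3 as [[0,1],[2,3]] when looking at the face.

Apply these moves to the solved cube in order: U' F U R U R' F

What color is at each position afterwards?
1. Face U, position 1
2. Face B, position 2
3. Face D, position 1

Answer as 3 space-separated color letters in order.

After move 1 (U'): U=WWWW F=OOGG R=GGRR B=RRBB L=BBOO
After move 2 (F): F=GOGO U=WWOB R=WGWR D=RGYY L=BYOY
After move 3 (U): U=OWBW F=WGGO R=RRWR B=BYBB L=GOOY
After move 4 (R): R=WRRR U=OGBO F=WGGY D=RBYB B=WYWB
After move 5 (U): U=BOOG F=WRGY R=WYRR B=GOWB L=WGOY
After move 6 (R'): R=YRWR U=BWOG F=WOGG D=RRYY B=BOBB
After move 7 (F): F=GWGO U=BWYG R=ORGR D=WYYY L=WROR
Query 1: U[1] = W
Query 2: B[2] = B
Query 3: D[1] = Y

Answer: W B Y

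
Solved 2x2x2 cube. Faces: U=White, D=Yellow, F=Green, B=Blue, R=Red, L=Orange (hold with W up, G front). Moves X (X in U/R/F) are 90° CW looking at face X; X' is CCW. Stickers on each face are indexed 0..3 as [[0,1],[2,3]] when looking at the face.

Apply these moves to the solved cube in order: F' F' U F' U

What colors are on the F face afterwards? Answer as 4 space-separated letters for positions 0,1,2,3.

After move 1 (F'): F=GGGG U=WWRR R=YRYR D=OOYY L=OWOW
After move 2 (F'): F=GGGG U=WWYY R=OROR D=WWYY L=OROR
After move 3 (U): U=YWYW F=ORGG R=BBOR B=ORBB L=GGOR
After move 4 (F'): F=RGOG U=YWBO R=WBWR D=GRYY L=GWOY
After move 5 (U): U=BYOW F=WBOG R=ORWR B=GWBB L=RGOY
Query: F face = WBOG

Answer: W B O G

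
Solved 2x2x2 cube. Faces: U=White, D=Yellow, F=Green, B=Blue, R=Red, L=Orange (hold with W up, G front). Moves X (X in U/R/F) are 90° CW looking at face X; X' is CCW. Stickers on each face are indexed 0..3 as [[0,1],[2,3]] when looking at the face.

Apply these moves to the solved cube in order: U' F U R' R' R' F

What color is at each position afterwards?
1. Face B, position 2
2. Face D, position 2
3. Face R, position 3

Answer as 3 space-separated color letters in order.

Answer: W Y R

Derivation:
After move 1 (U'): U=WWWW F=OOGG R=GGRR B=RRBB L=BBOO
After move 2 (F): F=GOGO U=WWOB R=WGWR D=RGYY L=BYOY
After move 3 (U): U=OWBW F=WGGO R=RRWR B=BYBB L=GOOY
After move 4 (R'): R=RRRW U=OBBB F=WWGW D=RGYO B=YYGB
After move 5 (R'): R=RWRR U=OGBY F=WBGB D=RWYW B=OYGB
After move 6 (R'): R=WRRR U=OGBO F=WGGY D=RBYB B=WYWB
After move 7 (F): F=GWYG U=OGYO R=BROR D=RWYB L=GROB
Query 1: B[2] = W
Query 2: D[2] = Y
Query 3: R[3] = R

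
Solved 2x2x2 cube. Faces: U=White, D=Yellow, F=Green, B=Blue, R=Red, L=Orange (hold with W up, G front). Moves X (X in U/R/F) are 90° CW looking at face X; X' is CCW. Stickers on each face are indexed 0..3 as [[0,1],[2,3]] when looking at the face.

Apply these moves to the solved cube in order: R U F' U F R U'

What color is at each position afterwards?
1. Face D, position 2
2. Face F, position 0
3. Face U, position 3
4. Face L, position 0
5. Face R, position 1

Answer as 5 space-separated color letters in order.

Answer: Y R G Y O

Derivation:
After move 1 (R): R=RRRR U=WGWG F=GYGY D=YBYB B=WBWB
After move 2 (U): U=WWGG F=RRGY R=WBRR B=OOWB L=GYOO
After move 3 (F'): F=RYRG U=WWWR R=BBYR D=YOYB L=GGOG
After move 4 (U): U=WWRW F=BBRG R=OOYR B=GGWB L=RYOG
After move 5 (F): F=RBGB U=WWGY R=ROWR D=YOYB L=RYOO
After move 6 (R): R=WRRO U=WBGB F=ROGB D=YWYG B=YGWB
After move 7 (U'): U=BBWG F=RYGB R=RORO B=WRWB L=YGOO
Query 1: D[2] = Y
Query 2: F[0] = R
Query 3: U[3] = G
Query 4: L[0] = Y
Query 5: R[1] = O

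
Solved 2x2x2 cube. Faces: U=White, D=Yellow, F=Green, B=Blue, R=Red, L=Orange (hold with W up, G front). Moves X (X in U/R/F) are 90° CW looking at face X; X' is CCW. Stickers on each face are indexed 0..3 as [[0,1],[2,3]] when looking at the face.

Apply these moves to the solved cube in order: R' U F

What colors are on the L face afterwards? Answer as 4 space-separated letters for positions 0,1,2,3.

Answer: G Y O G

Derivation:
After move 1 (R'): R=RRRR U=WBWB F=GWGW D=YGYG B=YBYB
After move 2 (U): U=WWBB F=RRGW R=YBRR B=OOYB L=GWOO
After move 3 (F): F=GRWR U=WWOW R=BBBR D=RYYG L=GYOG
Query: L face = GYOG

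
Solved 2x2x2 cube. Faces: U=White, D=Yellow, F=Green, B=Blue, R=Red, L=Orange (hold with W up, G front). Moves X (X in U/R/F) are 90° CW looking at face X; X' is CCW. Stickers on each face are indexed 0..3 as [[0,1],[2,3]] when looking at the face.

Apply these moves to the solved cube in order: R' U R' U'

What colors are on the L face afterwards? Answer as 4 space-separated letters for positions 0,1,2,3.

After move 1 (R'): R=RRRR U=WBWB F=GWGW D=YGYG B=YBYB
After move 2 (U): U=WWBB F=RRGW R=YBRR B=OOYB L=GWOO
After move 3 (R'): R=BRYR U=WYBO F=RWGB D=YRYW B=GOGB
After move 4 (U'): U=YOWB F=GWGB R=RWYR B=BRGB L=GOOO
Query: L face = GOOO

Answer: G O O O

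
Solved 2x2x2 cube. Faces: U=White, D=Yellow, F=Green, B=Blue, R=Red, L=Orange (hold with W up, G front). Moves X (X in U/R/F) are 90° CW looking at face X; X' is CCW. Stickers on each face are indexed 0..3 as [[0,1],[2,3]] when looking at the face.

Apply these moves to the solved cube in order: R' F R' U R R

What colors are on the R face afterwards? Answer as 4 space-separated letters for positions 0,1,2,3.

After move 1 (R'): R=RRRR U=WBWB F=GWGW D=YGYG B=YBYB
After move 2 (F): F=GGWW U=WBOO R=WRBR D=RRYG L=OYOG
After move 3 (R'): R=RRWB U=WYOY F=GBWO D=RGYW B=GBRB
After move 4 (U): U=OWYY F=RRWO R=GBWB B=OYRB L=GBOG
After move 5 (R): R=WGBB U=ORYO F=RGWW D=RRYO B=YYWB
After move 6 (R): R=BWBG U=OGYW F=RRWO D=RWYY B=OYRB
Query: R face = BWBG

Answer: B W B G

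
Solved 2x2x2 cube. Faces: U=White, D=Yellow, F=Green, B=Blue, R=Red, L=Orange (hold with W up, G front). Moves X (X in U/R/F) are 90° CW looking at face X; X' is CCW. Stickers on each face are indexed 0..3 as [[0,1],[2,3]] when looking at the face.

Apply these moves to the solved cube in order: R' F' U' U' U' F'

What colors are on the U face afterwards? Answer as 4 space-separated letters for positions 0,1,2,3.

Answer: R W Y Y

Derivation:
After move 1 (R'): R=RRRR U=WBWB F=GWGW D=YGYG B=YBYB
After move 2 (F'): F=WWGG U=WBRR R=GRYR D=OOYG L=OBOW
After move 3 (U'): U=BRWR F=OBGG R=WWYR B=GRYB L=YBOW
After move 4 (U'): U=RRBW F=YBGG R=OBYR B=WWYB L=GROW
After move 5 (U'): U=RWRB F=GRGG R=YBYR B=OBYB L=WWOW
After move 6 (F'): F=RGGG U=RWYY R=OBOR D=WWYG L=WBOR
Query: U face = RWYY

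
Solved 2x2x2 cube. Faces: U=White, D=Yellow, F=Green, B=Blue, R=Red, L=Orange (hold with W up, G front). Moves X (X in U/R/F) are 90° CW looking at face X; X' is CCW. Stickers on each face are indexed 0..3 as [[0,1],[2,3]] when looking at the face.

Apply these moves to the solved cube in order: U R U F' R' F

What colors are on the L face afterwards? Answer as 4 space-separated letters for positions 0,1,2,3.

After move 1 (U): U=WWWW F=RRGG R=BBRR B=OOBB L=GGOO
After move 2 (R): R=RBRB U=WRWG F=RYGY D=YBYO B=WOWB
After move 3 (U): U=WWGR F=RBGY R=WORB B=GGWB L=RYOO
After move 4 (F'): F=BYRG U=WWWR R=BOYB D=YOYO L=RROG
After move 5 (R'): R=OBBY U=WWWG F=BWRR D=YYYG B=OGOB
After move 6 (F): F=RBRW U=WWGR R=WBGY D=BOYG L=RYOY
Query: L face = RYOY

Answer: R Y O Y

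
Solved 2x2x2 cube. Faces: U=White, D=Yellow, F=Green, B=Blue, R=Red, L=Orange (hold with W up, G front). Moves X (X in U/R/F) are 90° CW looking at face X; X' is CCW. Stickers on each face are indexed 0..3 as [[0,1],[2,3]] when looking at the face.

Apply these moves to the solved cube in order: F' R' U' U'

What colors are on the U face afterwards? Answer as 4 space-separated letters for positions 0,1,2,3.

Answer: B R B W

Derivation:
After move 1 (F'): F=GGGG U=WWRR R=YRYR D=OOYY L=OWOW
After move 2 (R'): R=RRYY U=WBRB F=GWGR D=OGYG B=YBOB
After move 3 (U'): U=BBWR F=OWGR R=GWYY B=RROB L=YBOW
After move 4 (U'): U=BRBW F=YBGR R=OWYY B=GWOB L=RROW
Query: U face = BRBW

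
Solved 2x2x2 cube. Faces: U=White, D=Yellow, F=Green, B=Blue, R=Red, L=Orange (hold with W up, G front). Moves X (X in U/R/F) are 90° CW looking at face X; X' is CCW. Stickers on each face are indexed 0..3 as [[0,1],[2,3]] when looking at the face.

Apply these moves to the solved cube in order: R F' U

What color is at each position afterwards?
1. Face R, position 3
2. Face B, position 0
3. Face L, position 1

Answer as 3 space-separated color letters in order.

After move 1 (R): R=RRRR U=WGWG F=GYGY D=YBYB B=WBWB
After move 2 (F'): F=YYGG U=WGRR R=BRYR D=OOYB L=OGOW
After move 3 (U): U=RWRG F=BRGG R=WBYR B=OGWB L=YYOW
Query 1: R[3] = R
Query 2: B[0] = O
Query 3: L[1] = Y

Answer: R O Y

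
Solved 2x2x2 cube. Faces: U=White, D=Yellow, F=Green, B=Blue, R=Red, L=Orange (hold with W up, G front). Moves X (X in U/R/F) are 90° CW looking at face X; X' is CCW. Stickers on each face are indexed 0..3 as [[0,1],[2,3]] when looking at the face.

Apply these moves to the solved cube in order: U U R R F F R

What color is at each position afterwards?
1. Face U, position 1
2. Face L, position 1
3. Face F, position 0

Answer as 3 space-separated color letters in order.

Answer: G O G

Derivation:
After move 1 (U): U=WWWW F=RRGG R=BBRR B=OOBB L=GGOO
After move 2 (U): U=WWWW F=BBGG R=OORR B=GGBB L=RROO
After move 3 (R): R=RORO U=WBWG F=BYGY D=YBYG B=WGWB
After move 4 (R): R=RROO U=WYWY F=BBGG D=YWYW B=GGBB
After move 5 (F): F=GBGB U=WYOR R=WRYO D=ORYW L=RYOW
After move 6 (F): F=GGBB U=WYWY R=ORRO D=YWYW L=ROOR
After move 7 (R): R=ROOR U=WGWB F=GWBW D=YBYG B=YGYB
Query 1: U[1] = G
Query 2: L[1] = O
Query 3: F[0] = G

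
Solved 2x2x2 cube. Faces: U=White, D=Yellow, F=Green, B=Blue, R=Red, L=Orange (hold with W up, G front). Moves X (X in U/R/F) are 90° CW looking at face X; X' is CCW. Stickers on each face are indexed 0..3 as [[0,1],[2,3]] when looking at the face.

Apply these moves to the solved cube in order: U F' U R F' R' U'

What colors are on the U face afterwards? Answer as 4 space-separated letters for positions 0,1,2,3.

Answer: W W B Y

Derivation:
After move 1 (U): U=WWWW F=RRGG R=BBRR B=OOBB L=GGOO
After move 2 (F'): F=RGRG U=WWBR R=YBYR D=GOYY L=GWOW
After move 3 (U): U=BWRW F=YBRG R=OOYR B=GWBB L=RGOW
After move 4 (R): R=YORO U=BBRG F=YORY D=GBYG B=WWWB
After move 5 (F'): F=OYYR U=BBYR R=BOGO D=GWYG L=RGOR
After move 6 (R'): R=OOBG U=BWYW F=OBYR D=GYYR B=GWWB
After move 7 (U'): U=WWBY F=RGYR R=OBBG B=OOWB L=GWOR
Query: U face = WWBY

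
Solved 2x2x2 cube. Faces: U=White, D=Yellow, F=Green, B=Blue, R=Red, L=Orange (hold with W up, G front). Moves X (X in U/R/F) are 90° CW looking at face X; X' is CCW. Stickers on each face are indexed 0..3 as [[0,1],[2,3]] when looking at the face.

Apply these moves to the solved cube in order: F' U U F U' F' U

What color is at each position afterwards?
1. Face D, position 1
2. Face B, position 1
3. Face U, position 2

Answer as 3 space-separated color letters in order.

After move 1 (F'): F=GGGG U=WWRR R=YRYR D=OOYY L=OWOW
After move 2 (U): U=RWRW F=YRGG R=BBYR B=OWBB L=GGOW
After move 3 (U): U=RRWW F=BBGG R=OWYR B=GGBB L=YROW
After move 4 (F): F=GBGB U=RRWR R=WWWR D=YOYY L=YOOO
After move 5 (U'): U=RRRW F=YOGB R=GBWR B=WWBB L=GGOO
After move 6 (F'): F=OBYG U=RRGW R=OBYR D=GOYY L=GWOR
After move 7 (U): U=GRWR F=OBYG R=WWYR B=GWBB L=OBOR
Query 1: D[1] = O
Query 2: B[1] = W
Query 3: U[2] = W

Answer: O W W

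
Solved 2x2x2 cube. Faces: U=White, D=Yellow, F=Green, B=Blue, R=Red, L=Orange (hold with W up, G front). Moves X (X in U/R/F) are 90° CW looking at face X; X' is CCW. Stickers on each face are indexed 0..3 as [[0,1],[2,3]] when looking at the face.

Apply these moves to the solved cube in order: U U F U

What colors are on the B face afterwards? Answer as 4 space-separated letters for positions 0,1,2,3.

After move 1 (U): U=WWWW F=RRGG R=BBRR B=OOBB L=GGOO
After move 2 (U): U=WWWW F=BBGG R=OORR B=GGBB L=RROO
After move 3 (F): F=GBGB U=WWOR R=WOWR D=ROYY L=RYOY
After move 4 (U): U=OWRW F=WOGB R=GGWR B=RYBB L=GBOY
Query: B face = RYBB

Answer: R Y B B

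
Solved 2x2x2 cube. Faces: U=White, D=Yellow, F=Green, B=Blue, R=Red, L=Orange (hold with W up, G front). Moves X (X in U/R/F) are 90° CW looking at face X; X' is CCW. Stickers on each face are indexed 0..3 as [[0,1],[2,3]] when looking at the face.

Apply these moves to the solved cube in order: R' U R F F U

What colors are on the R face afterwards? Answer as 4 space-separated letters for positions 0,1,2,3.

After move 1 (R'): R=RRRR U=WBWB F=GWGW D=YGYG B=YBYB
After move 2 (U): U=WWBB F=RRGW R=YBRR B=OOYB L=GWOO
After move 3 (R): R=RYRB U=WRBW F=RGGG D=YYYO B=BOWB
After move 4 (F): F=GRGG U=WROW R=BYWB D=RRYO L=GYOY
After move 5 (F): F=GGGR U=WRYY R=OYWB D=WBYO L=GROR
After move 6 (U): U=YWYR F=OYGR R=BOWB B=GRWB L=GGOR
Query: R face = BOWB

Answer: B O W B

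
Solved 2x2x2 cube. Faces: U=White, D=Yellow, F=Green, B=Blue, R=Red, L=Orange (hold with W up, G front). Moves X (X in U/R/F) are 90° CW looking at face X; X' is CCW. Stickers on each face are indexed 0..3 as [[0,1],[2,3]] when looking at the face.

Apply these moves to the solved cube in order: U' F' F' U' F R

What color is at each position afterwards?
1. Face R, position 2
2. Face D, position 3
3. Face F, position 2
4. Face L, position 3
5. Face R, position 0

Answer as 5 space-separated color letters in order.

Answer: R O O W Y

Derivation:
After move 1 (U'): U=WWWW F=OOGG R=GGRR B=RRBB L=BBOO
After move 2 (F'): F=OGOG U=WWGR R=YGYR D=BOYY L=BWOW
After move 3 (F'): F=GGOO U=WWYY R=OGBR D=WWYY L=BROG
After move 4 (U'): U=WYWY F=BROO R=GGBR B=OGBB L=RROG
After move 5 (F): F=OBOR U=WYGR R=WGYR D=BGYY L=RWOW
After move 6 (R): R=YWRG U=WBGR F=OGOY D=BBYO B=RGYB
Query 1: R[2] = R
Query 2: D[3] = O
Query 3: F[2] = O
Query 4: L[3] = W
Query 5: R[0] = Y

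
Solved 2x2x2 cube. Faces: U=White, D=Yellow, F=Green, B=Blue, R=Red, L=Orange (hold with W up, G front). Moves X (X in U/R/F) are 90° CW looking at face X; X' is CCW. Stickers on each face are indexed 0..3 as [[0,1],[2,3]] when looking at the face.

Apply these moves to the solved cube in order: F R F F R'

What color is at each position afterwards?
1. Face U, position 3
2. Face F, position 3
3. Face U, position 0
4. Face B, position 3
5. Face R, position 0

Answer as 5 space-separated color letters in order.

After move 1 (F): F=GGGG U=WWOO R=WRWR D=RRYY L=OYOY
After move 2 (R): R=WWRR U=WGOG F=GRGY D=RBYB B=OBWB
After move 3 (F): F=GGYR U=WGYY R=OWGR D=RWYB L=OROB
After move 4 (F): F=YGRG U=WGBR R=YWYR D=GOYB L=OROW
After move 5 (R'): R=WRYY U=WWBO F=YGRR D=GGYG B=BBOB
Query 1: U[3] = O
Query 2: F[3] = R
Query 3: U[0] = W
Query 4: B[3] = B
Query 5: R[0] = W

Answer: O R W B W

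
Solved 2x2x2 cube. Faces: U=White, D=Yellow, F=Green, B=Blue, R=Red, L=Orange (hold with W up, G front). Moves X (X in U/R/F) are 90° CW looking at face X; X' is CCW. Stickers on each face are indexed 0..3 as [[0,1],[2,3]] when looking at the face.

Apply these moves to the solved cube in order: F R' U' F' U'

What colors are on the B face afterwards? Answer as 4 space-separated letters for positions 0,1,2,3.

After move 1 (F): F=GGGG U=WWOO R=WRWR D=RRYY L=OYOY
After move 2 (R'): R=RRWW U=WBOB F=GWGO D=RGYG B=YBRB
After move 3 (U'): U=BBWO F=OYGO R=GWWW B=RRRB L=YBOY
After move 4 (F'): F=YOOG U=BBGW R=GWRW D=BYYG L=YOOW
After move 5 (U'): U=BWBG F=YOOG R=YORW B=GWRB L=RROW
Query: B face = GWRB

Answer: G W R B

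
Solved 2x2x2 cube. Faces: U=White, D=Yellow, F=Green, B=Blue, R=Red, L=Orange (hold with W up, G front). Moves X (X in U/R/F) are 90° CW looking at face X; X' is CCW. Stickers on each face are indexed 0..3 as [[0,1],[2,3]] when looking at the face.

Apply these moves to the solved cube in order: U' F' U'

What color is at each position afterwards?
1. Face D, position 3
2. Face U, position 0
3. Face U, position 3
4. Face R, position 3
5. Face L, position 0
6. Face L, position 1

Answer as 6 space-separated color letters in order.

Answer: Y W G R R R

Derivation:
After move 1 (U'): U=WWWW F=OOGG R=GGRR B=RRBB L=BBOO
After move 2 (F'): F=OGOG U=WWGR R=YGYR D=BOYY L=BWOW
After move 3 (U'): U=WRWG F=BWOG R=OGYR B=YGBB L=RROW
Query 1: D[3] = Y
Query 2: U[0] = W
Query 3: U[3] = G
Query 4: R[3] = R
Query 5: L[0] = R
Query 6: L[1] = R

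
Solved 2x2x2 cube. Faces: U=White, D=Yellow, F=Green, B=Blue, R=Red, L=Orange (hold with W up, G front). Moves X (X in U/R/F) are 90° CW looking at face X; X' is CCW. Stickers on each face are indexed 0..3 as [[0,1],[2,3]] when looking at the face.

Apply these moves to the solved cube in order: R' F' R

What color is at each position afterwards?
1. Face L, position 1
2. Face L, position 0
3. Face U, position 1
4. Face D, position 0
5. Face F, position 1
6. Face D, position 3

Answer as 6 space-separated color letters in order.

After move 1 (R'): R=RRRR U=WBWB F=GWGW D=YGYG B=YBYB
After move 2 (F'): F=WWGG U=WBRR R=GRYR D=OOYG L=OBOW
After move 3 (R): R=YGRR U=WWRG F=WOGG D=OYYY B=RBBB
Query 1: L[1] = B
Query 2: L[0] = O
Query 3: U[1] = W
Query 4: D[0] = O
Query 5: F[1] = O
Query 6: D[3] = Y

Answer: B O W O O Y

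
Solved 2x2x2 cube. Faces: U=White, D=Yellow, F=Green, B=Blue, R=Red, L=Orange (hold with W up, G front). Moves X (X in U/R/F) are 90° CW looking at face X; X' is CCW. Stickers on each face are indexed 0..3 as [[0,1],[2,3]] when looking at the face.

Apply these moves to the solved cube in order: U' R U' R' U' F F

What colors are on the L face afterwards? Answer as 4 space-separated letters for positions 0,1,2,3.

After move 1 (U'): U=WWWW F=OOGG R=GGRR B=RRBB L=BBOO
After move 2 (R): R=RGRG U=WOWG F=OYGY D=YBYR B=WRWB
After move 3 (U'): U=OGWW F=BBGY R=OYRG B=RGWB L=WROO
After move 4 (R'): R=YGOR U=OWWR F=BGGW D=YBYY B=RGBB
After move 5 (U'): U=WROW F=WRGW R=BGOR B=YGBB L=RGOO
After move 6 (F): F=GWWR U=WROG R=OGWR D=OBYY L=RYOB
After move 7 (F): F=WGRW U=WRBY R=OGGR D=WOYY L=ROOB
Query: L face = ROOB

Answer: R O O B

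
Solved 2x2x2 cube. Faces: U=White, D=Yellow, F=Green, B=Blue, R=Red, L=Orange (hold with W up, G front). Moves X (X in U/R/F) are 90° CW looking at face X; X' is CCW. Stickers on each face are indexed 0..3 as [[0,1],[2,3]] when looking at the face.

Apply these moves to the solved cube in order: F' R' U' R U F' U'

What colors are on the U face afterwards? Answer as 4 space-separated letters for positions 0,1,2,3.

Answer: B Y W R

Derivation:
After move 1 (F'): F=GGGG U=WWRR R=YRYR D=OOYY L=OWOW
After move 2 (R'): R=RRYY U=WBRB F=GWGR D=OGYG B=YBOB
After move 3 (U'): U=BBWR F=OWGR R=GWYY B=RROB L=YBOW
After move 4 (R): R=YGYW U=BWWR F=OGGG D=OOYR B=RRBB
After move 5 (U): U=WBRW F=YGGG R=RRYW B=YBBB L=OGOW
After move 6 (F'): F=GGYG U=WBRY R=OROW D=GWYR L=OWOR
After move 7 (U'): U=BYWR F=OWYG R=GGOW B=ORBB L=YBOR
Query: U face = BYWR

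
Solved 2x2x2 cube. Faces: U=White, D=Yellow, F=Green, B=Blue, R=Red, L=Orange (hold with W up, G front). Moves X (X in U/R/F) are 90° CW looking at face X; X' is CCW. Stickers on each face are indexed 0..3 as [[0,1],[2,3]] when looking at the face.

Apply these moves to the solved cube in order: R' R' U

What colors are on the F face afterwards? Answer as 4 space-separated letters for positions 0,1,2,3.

Answer: R R G B

Derivation:
After move 1 (R'): R=RRRR U=WBWB F=GWGW D=YGYG B=YBYB
After move 2 (R'): R=RRRR U=WYWY F=GBGB D=YWYW B=GBGB
After move 3 (U): U=WWYY F=RRGB R=GBRR B=OOGB L=GBOO
Query: F face = RRGB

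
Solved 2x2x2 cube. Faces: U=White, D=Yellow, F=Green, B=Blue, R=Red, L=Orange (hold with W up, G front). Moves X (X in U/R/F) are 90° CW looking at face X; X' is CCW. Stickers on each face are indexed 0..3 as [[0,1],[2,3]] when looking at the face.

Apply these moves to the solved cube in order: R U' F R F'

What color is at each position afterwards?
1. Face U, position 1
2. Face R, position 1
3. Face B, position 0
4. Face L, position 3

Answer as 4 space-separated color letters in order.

Answer: O W B O

Derivation:
After move 1 (R): R=RRRR U=WGWG F=GYGY D=YBYB B=WBWB
After move 2 (U'): U=GGWW F=OOGY R=GYRR B=RRWB L=WBOO
After move 3 (F): F=GOYO U=GGOB R=WYWR D=RGYB L=WYOB
After move 4 (R): R=WWRY U=GOOO F=GGYB D=RWYR B=BRGB
After move 5 (F'): F=GBGY U=GOWR R=WWRY D=YBYR L=WOOO
Query 1: U[1] = O
Query 2: R[1] = W
Query 3: B[0] = B
Query 4: L[3] = O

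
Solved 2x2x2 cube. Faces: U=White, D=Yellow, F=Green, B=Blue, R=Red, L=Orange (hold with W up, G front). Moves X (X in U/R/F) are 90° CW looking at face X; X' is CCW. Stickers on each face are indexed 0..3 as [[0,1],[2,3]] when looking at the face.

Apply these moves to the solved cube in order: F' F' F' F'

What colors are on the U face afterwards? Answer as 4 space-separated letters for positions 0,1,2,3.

After move 1 (F'): F=GGGG U=WWRR R=YRYR D=OOYY L=OWOW
After move 2 (F'): F=GGGG U=WWYY R=OROR D=WWYY L=OROR
After move 3 (F'): F=GGGG U=WWOO R=WRWR D=RRYY L=OYOY
After move 4 (F'): F=GGGG U=WWWW R=RRRR D=YYYY L=OOOO
Query: U face = WWWW

Answer: W W W W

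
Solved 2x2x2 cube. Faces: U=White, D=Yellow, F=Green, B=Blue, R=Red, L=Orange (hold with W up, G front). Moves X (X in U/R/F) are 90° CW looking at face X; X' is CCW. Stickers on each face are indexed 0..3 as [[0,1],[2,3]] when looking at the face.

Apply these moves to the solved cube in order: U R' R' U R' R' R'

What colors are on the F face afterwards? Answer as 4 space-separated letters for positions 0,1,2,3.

After move 1 (U): U=WWWW F=RRGG R=BBRR B=OOBB L=GGOO
After move 2 (R'): R=BRBR U=WBWO F=RWGW D=YRYG B=YOYB
After move 3 (R'): R=RRBB U=WYWY F=RBGO D=YWYW B=GORB
After move 4 (U): U=WWYY F=RRGO R=GOBB B=GGRB L=RBOO
After move 5 (R'): R=OBGB U=WRYG F=RWGY D=YRYO B=WGWB
After move 6 (R'): R=BBOG U=WWYW F=RRGG D=YWYY B=OGRB
After move 7 (R'): R=BGBO U=WRYO F=RWGW D=YRYG B=YGWB
Query: F face = RWGW

Answer: R W G W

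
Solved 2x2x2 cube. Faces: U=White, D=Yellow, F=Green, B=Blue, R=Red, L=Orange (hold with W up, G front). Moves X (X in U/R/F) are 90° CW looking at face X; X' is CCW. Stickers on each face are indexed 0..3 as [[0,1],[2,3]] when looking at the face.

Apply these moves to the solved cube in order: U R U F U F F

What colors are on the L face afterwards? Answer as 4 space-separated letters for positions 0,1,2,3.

Answer: G R O G

Derivation:
After move 1 (U): U=WWWW F=RRGG R=BBRR B=OOBB L=GGOO
After move 2 (R): R=RBRB U=WRWG F=RYGY D=YBYO B=WOWB
After move 3 (U): U=WWGR F=RBGY R=WORB B=GGWB L=RYOO
After move 4 (F): F=GRYB U=WWOY R=GORB D=RWYO L=RYOB
After move 5 (U): U=OWYW F=GOYB R=GGRB B=RYWB L=GROB
After move 6 (F): F=YGBO U=OWBR R=YGWB D=RGYO L=GROW
After move 7 (F): F=BYOG U=OWWR R=BGRB D=WYYO L=GROG
Query: L face = GROG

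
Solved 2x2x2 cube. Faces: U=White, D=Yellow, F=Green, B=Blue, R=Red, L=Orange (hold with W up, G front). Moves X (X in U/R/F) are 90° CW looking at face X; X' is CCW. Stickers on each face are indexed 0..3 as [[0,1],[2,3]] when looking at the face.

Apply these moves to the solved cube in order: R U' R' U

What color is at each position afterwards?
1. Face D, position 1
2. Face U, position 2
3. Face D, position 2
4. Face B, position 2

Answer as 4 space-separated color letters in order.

After move 1 (R): R=RRRR U=WGWG F=GYGY D=YBYB B=WBWB
After move 2 (U'): U=GGWW F=OOGY R=GYRR B=RRWB L=WBOO
After move 3 (R'): R=YRGR U=GWWR F=OGGW D=YOYY B=BRBB
After move 4 (U): U=WGRW F=YRGW R=BRGR B=WBBB L=OGOO
Query 1: D[1] = O
Query 2: U[2] = R
Query 3: D[2] = Y
Query 4: B[2] = B

Answer: O R Y B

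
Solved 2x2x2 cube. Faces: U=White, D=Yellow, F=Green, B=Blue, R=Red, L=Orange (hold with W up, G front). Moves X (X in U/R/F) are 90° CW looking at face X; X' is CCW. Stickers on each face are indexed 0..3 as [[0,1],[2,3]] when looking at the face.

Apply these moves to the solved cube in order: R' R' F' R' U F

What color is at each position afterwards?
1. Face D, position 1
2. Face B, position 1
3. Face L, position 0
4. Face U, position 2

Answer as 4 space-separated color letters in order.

Answer: W Y B W

Derivation:
After move 1 (R'): R=RRRR U=WBWB F=GWGW D=YGYG B=YBYB
After move 2 (R'): R=RRRR U=WYWY F=GBGB D=YWYW B=GBGB
After move 3 (F'): F=BBGG U=WYRR R=WRYR D=OOYW L=OYOW
After move 4 (R'): R=RRWY U=WGRG F=BYGR D=OBYG B=WBOB
After move 5 (U): U=RWGG F=RRGR R=WBWY B=OYOB L=BYOW
After move 6 (F): F=GRRR U=RWWY R=GBGY D=WWYG L=BOOB
Query 1: D[1] = W
Query 2: B[1] = Y
Query 3: L[0] = B
Query 4: U[2] = W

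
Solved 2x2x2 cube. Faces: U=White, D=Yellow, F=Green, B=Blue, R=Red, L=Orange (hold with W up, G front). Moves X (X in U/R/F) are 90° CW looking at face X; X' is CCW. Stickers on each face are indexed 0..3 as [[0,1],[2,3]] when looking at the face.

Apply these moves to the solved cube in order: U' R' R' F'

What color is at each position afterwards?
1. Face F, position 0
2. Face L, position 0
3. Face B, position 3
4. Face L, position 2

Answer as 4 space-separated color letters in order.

Answer: B B B O

Derivation:
After move 1 (U'): U=WWWW F=OOGG R=GGRR B=RRBB L=BBOO
After move 2 (R'): R=GRGR U=WBWR F=OWGW D=YOYG B=YRYB
After move 3 (R'): R=RRGG U=WYWY F=OBGR D=YWYW B=GROB
After move 4 (F'): F=BROG U=WYRG R=WRYG D=BOYW L=BYOW
Query 1: F[0] = B
Query 2: L[0] = B
Query 3: B[3] = B
Query 4: L[2] = O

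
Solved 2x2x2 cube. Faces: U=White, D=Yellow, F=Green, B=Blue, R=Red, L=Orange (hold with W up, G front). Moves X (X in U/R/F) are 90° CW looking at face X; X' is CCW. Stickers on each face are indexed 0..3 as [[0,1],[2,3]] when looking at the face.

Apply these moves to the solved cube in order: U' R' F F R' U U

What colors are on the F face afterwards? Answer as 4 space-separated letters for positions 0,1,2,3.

Answer: G R W Y

Derivation:
After move 1 (U'): U=WWWW F=OOGG R=GGRR B=RRBB L=BBOO
After move 2 (R'): R=GRGR U=WBWR F=OWGW D=YOYG B=YRYB
After move 3 (F): F=GOWW U=WBOB R=WRRR D=GGYG L=BYOO
After move 4 (F): F=WGWO U=WBOY R=ORBR D=RWYG L=BGOG
After move 5 (R'): R=RROB U=WYOY F=WBWY D=RGYO B=GRWB
After move 6 (U): U=OWYY F=RRWY R=GROB B=BGWB L=WBOG
After move 7 (U): U=YOYW F=GRWY R=BGOB B=WBWB L=RROG
Query: F face = GRWY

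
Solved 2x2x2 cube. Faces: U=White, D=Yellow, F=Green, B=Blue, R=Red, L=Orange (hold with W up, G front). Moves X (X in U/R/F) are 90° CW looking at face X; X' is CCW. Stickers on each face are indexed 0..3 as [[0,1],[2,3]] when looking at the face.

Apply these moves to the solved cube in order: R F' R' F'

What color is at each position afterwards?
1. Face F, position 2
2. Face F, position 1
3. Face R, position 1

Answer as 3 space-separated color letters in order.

Answer: Y R R

Derivation:
After move 1 (R): R=RRRR U=WGWG F=GYGY D=YBYB B=WBWB
After move 2 (F'): F=YYGG U=WGRR R=BRYR D=OOYB L=OGOW
After move 3 (R'): R=RRBY U=WWRW F=YGGR D=OYYG B=BBOB
After move 4 (F'): F=GRYG U=WWRB R=YROY D=GWYG L=OWOR
Query 1: F[2] = Y
Query 2: F[1] = R
Query 3: R[1] = R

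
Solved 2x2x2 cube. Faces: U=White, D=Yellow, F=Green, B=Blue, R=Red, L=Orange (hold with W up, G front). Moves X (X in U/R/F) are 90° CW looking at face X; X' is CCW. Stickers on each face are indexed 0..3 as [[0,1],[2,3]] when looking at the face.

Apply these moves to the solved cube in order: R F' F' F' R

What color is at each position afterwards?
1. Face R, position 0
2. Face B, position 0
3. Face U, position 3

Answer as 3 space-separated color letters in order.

After move 1 (R): R=RRRR U=WGWG F=GYGY D=YBYB B=WBWB
After move 2 (F'): F=YYGG U=WGRR R=BRYR D=OOYB L=OGOW
After move 3 (F'): F=YGYG U=WGBY R=OROR D=GWYB L=OROR
After move 4 (F'): F=GGYY U=WGOO R=WRGR D=RRYB L=OYOB
After move 5 (R): R=GWRR U=WGOY F=GRYB D=RWYW B=OBGB
Query 1: R[0] = G
Query 2: B[0] = O
Query 3: U[3] = Y

Answer: G O Y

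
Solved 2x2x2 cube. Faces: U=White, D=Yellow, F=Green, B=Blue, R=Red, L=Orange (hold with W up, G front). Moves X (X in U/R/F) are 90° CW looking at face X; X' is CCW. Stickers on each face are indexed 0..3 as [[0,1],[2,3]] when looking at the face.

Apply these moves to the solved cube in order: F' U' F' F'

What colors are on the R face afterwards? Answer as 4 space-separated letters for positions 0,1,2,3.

After move 1 (F'): F=GGGG U=WWRR R=YRYR D=OOYY L=OWOW
After move 2 (U'): U=WRWR F=OWGG R=GGYR B=YRBB L=BBOW
After move 3 (F'): F=WGOG U=WRGY R=OGOR D=BWYY L=BROW
After move 4 (F'): F=GGWO U=WROO R=WGBR D=RWYY L=BYOG
Query: R face = WGBR

Answer: W G B R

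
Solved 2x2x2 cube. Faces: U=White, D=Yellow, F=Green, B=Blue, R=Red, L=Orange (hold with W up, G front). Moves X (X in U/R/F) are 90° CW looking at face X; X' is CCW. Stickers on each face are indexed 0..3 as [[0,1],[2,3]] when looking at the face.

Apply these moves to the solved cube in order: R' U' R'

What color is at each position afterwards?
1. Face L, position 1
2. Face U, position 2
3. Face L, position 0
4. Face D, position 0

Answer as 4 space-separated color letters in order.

Answer: B W Y Y

Derivation:
After move 1 (R'): R=RRRR U=WBWB F=GWGW D=YGYG B=YBYB
After move 2 (U'): U=BBWW F=OOGW R=GWRR B=RRYB L=YBOO
After move 3 (R'): R=WRGR U=BYWR F=OBGW D=YOYW B=GRGB
Query 1: L[1] = B
Query 2: U[2] = W
Query 3: L[0] = Y
Query 4: D[0] = Y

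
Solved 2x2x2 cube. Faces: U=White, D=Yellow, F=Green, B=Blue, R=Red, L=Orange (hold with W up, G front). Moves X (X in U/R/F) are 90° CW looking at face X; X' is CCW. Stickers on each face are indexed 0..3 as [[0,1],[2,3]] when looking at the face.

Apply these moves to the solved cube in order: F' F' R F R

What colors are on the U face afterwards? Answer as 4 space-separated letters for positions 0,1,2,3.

After move 1 (F'): F=GGGG U=WWRR R=YRYR D=OOYY L=OWOW
After move 2 (F'): F=GGGG U=WWYY R=OROR D=WWYY L=OROR
After move 3 (R): R=OORR U=WGYG F=GWGY D=WBYB B=YBWB
After move 4 (F): F=GGYW U=WGRR R=YOGR D=ROYB L=OWOB
After move 5 (R): R=GYRO U=WGRW F=GOYB D=RWYY B=RBGB
Query: U face = WGRW

Answer: W G R W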